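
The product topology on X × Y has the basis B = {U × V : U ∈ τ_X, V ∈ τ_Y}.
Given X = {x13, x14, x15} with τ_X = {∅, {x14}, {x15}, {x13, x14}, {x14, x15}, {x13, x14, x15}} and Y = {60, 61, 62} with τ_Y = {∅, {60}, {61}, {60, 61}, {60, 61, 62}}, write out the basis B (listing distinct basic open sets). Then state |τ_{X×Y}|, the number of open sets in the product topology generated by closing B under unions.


Basis B = {∅ × ∅, {x14} × {60}, {x14} × {61}, {x15} × {60}, {x15} × {61}, {x13, x14} × {60}, {x13, x14} × {61}, {x14} × {60, 61}, {x14, x15} × {60}, {x14, x15} × {61}, {x15} × {60, 61}, {x13, x14, x15} × {60}, {x13, x14, x15} × {61}, {x14} × {60, 61, 62}, {x15} × {60, 61, 62}, {x13, x14} × {60, 61}, {x14, x15} × {60, 61}, {x13, x14} × {60, 61, 62}, {x13, x14, x15} × {60, 61}, {x14, x15} × {60, 61, 62}, {x13, x14, x15} × {60, 61, 62}}; |τ_{X×Y}| = 70.

Enumerate products U × V with U ∈ τ_X, V ∈ τ_Y (deduplicated):
  ∅ × ∅ = {} (∅)
  {x14} × {60} = {(x14,60)}
  {x14} × {61} = {(x14,61)}
  {x15} × {60} = {(x15,60)}
  {x15} × {61} = {(x15,61)}
  {x13, x14} × {60} = {(x13,60), (x14,60)}
  {x13, x14} × {61} = {(x13,61), (x14,61)}
  {x14} × {60, 61} = {(x14,60), (x14,61)}
  {x14, x15} × {60} = {(x14,60), (x15,60)}
  {x14, x15} × {61} = {(x14,61), (x15,61)}
  {x15} × {60, 61} = {(x15,60), (x15,61)}
  {x13, x14, x15} × {60} = {(x13,60), (x14,60), (x15,60)}
  {x13, x14, x15} × {61} = {(x13,61), (x14,61), (x15,61)}
  {x14} × {60, 61, 62} = {(x14,60), (x14,61), (x14,62)}
  {x15} × {60, 61, 62} = {(x15,60), (x15,61), (x15,62)}
  {x13, x14} × {60, 61} = {(x13,60), (x13,61), (x14,60), (x14,61)}
  {x14, x15} × {60, 61} = {(x14,60), (x14,61), (x15,60), (x15,61)}
  {x13, x14} × {60, 61, 62} = {(x13,60), (x13,61), (x13,62), (x14,60), (x14,61), (x14,62)}
  {x13, x14, x15} × {60, 61} = {(x13,60), (x13,61), (x14,60), (x14,61), (x15,60), (x15,61)}
  {x14, x15} × {60, 61, 62} = {(x14,60), (x14,61), (x14,62), (x15,60), (x15,61), (x15,62)}
  {x13, x14, x15} × {60, 61, 62} = {(x13,60), (x13,61), (x13,62), (x14,60), (x14,61), (x14,62), (x15,60), (x15,61), (x15,62)}
These 21 distinct sets form the basis B.
Close under arbitrary unions to get τ_{X×Y}; counting gives |τ_{X×Y}| = 70.


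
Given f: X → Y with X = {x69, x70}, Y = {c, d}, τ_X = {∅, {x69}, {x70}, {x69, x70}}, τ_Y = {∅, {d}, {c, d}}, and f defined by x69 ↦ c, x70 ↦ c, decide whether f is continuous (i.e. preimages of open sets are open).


f IS continuous.

Compute f^{-1}(U) for each U ∈ τ_Y:
  U = ∅: f^{-1}(U) = ∅ ∈ τ_X ✓.
  U = {d}: f^{-1}(U) = ∅ ∈ τ_X ✓.
  U = {c, d}: f^{-1}(U) = {x69, x70} ∈ τ_X ✓.
Every preimage lies in τ_X, so f IS continuous.


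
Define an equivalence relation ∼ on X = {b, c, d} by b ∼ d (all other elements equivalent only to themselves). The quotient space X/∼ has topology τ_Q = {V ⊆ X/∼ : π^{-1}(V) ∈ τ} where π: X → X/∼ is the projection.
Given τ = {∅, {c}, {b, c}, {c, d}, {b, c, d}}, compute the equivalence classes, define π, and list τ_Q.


X/∼ = {[b=d], [c]}; |τ_Q| = 3.

Equivalence classes: [b=d], [c].
Quotient map π: X → X/∼ sends b ↦ [b=d], c ↦ [c], d ↦ [b=d].
For each subset V ⊆ X/∼, compute π^{-1}(V) ⊆ X and check whether π^{-1}(V) ∈ τ. V is open in τ_Q iff π^{-1}(V) ∈ τ.
  V = {}: π^{-1}(V) = ∅ ∈ τ ✓.
  V = {[b=d]}: π^{-1}(V) = {b, d} ∉ τ ✗.
  V = {[c]}: π^{-1}(V) = {c} ∈ τ ✓.
  V = {[b=d], [c]}: π^{-1}(V) = {b, c, d} ∈ τ ✓.
Open sets in the quotient: τ_Q = {{}, {[c]}, {[b=d], [c]}} (3 elements).


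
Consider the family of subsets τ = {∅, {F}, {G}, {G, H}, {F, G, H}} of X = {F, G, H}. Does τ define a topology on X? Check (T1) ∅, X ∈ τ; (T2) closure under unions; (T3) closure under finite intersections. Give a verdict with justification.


τ is NOT a topology on X.

Axiom (T1): ∅ ∈ τ? Yes; X ∈ τ? Yes.
Axiom (T2/T3): check pairwise unions and intersections of members of τ.
Counterexample for (T2): {F} ∪ {G} = {F, G} ∉ τ. Therefore τ is NOT a topology.


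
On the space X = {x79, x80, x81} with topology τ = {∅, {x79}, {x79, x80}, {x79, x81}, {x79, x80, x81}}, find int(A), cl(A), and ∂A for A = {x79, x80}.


int(A) = {x79, x80}, cl(A) = {x79, x80, x81}, ∂A = {x81}.

Closed sets in (X, τ) are complements of opens:
  closed(X, τ) = {∅, {x80}, {x81}, {x80, x81}, {x79, x80, x81}}.
int(A) = ⋃ {U ∈ τ : U ⊆ A}. Opens contained in A: ∅, {x79}, {x79, x80}.
Taking the union of these: int(A) = {x79, x80}.
cl(A) = ⋂ {C closed : A ⊆ C}. Closed sets containing A: {x79, x80, x81}.
Intersecting these: cl(A) = {x79, x80, x81}.
∂A = cl(A) ∖ int(A) = {x79, x80, x81} ∖ {x79, x80} = {x81}.


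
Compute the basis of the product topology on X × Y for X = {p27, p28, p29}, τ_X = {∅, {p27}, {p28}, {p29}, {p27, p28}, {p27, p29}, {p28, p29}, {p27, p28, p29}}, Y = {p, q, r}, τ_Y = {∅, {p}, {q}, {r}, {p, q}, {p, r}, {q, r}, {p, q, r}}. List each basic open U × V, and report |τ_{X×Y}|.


Basis B = {∅ × ∅, {p27} × {p}, {p27} × {q}, {p27} × {r}, {p28} × {p}, {p28} × {q}, {p28} × {r}, {p29} × {p}, {p29} × {q}, {p29} × {r}, {p27} × {p, q}, {p27} × {p, r}, {p27, p28} × {p}, {p27, p29} × {p}, {p27} × {q, r}, {p27, p28} × {q}, {p27, p29} × {q}, {p27, p28} × {r}, {p27, p29} × {r}, {p28} × {p, q}, {p28} × {p, r}, {p28, p29} × {p}, {p28} × {q, r}, {p28, p29} × {q}, {p28, p29} × {r}, {p29} × {p, q}, {p29} × {p, r}, {p29} × {q, r}, {p27} × {p, q, r}, {p27, p28, p29} × {p}, {p27, p28, p29} × {q}, {p27, p28, p29} × {r}, {p28} × {p, q, r}, {p29} × {p, q, r}, {p27, p28} × {p, q}, {p27, p29} × {p, q}, {p27, p28} × {p, r}, {p27, p29} × {p, r}, {p27, p28} × {q, r}, {p27, p29} × {q, r}, {p28, p29} × {p, q}, {p28, p29} × {p, r}, {p28, p29} × {q, r}, {p27, p28} × {p, q, r}, {p27, p29} × {p, q, r}, {p27, p28, p29} × {p, q}, {p27, p28, p29} × {p, r}, {p27, p28, p29} × {q, r}, {p28, p29} × {p, q, r}, {p27, p28, p29} × {p, q, r}}; |τ_{X×Y}| = 512.

Enumerate products U × V with U ∈ τ_X, V ∈ τ_Y (deduplicated):
  ∅ × ∅ = {} (∅)
  {p27} × {p} = {(p27,p)}
  {p27} × {q} = {(p27,q)}
  {p27} × {r} = {(p27,r)}
  {p28} × {p} = {(p28,p)}
  {p28} × {q} = {(p28,q)}
  {p28} × {r} = {(p28,r)}
  {p29} × {p} = {(p29,p)}
  {p29} × {q} = {(p29,q)}
  {p29} × {r} = {(p29,r)}
  {p27} × {p, q} = {(p27,p), (p27,q)}
  {p27} × {p, r} = {(p27,p), (p27,r)}
  {p27, p28} × {p} = {(p27,p), (p28,p)}
  {p27, p29} × {p} = {(p27,p), (p29,p)}
  {p27} × {q, r} = {(p27,q), (p27,r)}
  {p27, p28} × {q} = {(p27,q), (p28,q)}
  {p27, p29} × {q} = {(p27,q), (p29,q)}
  {p27, p28} × {r} = {(p27,r), (p28,r)}
  {p27, p29} × {r} = {(p27,r), (p29,r)}
  {p28} × {p, q} = {(p28,p), (p28,q)}
  {p28} × {p, r} = {(p28,p), (p28,r)}
  {p28, p29} × {p} = {(p28,p), (p29,p)}
  {p28} × {q, r} = {(p28,q), (p28,r)}
  {p28, p29} × {q} = {(p28,q), (p29,q)}
  {p28, p29} × {r} = {(p28,r), (p29,r)}
  {p29} × {p, q} = {(p29,p), (p29,q)}
  {p29} × {p, r} = {(p29,p), (p29,r)}
  {p29} × {q, r} = {(p29,q), (p29,r)}
  {p27} × {p, q, r} = {(p27,p), (p27,q), (p27,r)}
  {p27, p28, p29} × {p} = {(p27,p), (p28,p), (p29,p)}
  {p27, p28, p29} × {q} = {(p27,q), (p28,q), (p29,q)}
  {p27, p28, p29} × {r} = {(p27,r), (p28,r), (p29,r)}
  {p28} × {p, q, r} = {(p28,p), (p28,q), (p28,r)}
  {p29} × {p, q, r} = {(p29,p), (p29,q), (p29,r)}
  {p27, p28} × {p, q} = {(p27,p), (p27,q), (p28,p), (p28,q)}
  {p27, p29} × {p, q} = {(p27,p), (p27,q), (p29,p), (p29,q)}
  {p27, p28} × {p, r} = {(p27,p), (p27,r), (p28,p), (p28,r)}
  {p27, p29} × {p, r} = {(p27,p), (p27,r), (p29,p), (p29,r)}
  {p27, p28} × {q, r} = {(p27,q), (p27,r), (p28,q), (p28,r)}
  {p27, p29} × {q, r} = {(p27,q), (p27,r), (p29,q), (p29,r)}
  {p28, p29} × {p, q} = {(p28,p), (p28,q), (p29,p), (p29,q)}
  {p28, p29} × {p, r} = {(p28,p), (p28,r), (p29,p), (p29,r)}
  {p28, p29} × {q, r} = {(p28,q), (p28,r), (p29,q), (p29,r)}
  {p27, p28} × {p, q, r} = {(p27,p), (p27,q), (p27,r), (p28,p), (p28,q), (p28,r)}
  {p27, p29} × {p, q, r} = {(p27,p), (p27,q), (p27,r), (p29,p), (p29,q), (p29,r)}
  {p27, p28, p29} × {p, q} = {(p27,p), (p27,q), (p28,p), (p28,q), (p29,p), (p29,q)}
  {p27, p28, p29} × {p, r} = {(p27,p), (p27,r), (p28,p), (p28,r), (p29,p), (p29,r)}
  {p27, p28, p29} × {q, r} = {(p27,q), (p27,r), (p28,q), (p28,r), (p29,q), (p29,r)}
  {p28, p29} × {p, q, r} = {(p28,p), (p28,q), (p28,r), (p29,p), (p29,q), (p29,r)}
  {p27, p28, p29} × {p, q, r} = {(p27,p), (p27,q), (p27,r), (p28,p), (p28,q), (p28,r), (p29,p), (p29,q), (p29,r)}
These 50 distinct sets form the basis B.
Close under arbitrary unions to get τ_{X×Y}; counting gives |τ_{X×Y}| = 512.


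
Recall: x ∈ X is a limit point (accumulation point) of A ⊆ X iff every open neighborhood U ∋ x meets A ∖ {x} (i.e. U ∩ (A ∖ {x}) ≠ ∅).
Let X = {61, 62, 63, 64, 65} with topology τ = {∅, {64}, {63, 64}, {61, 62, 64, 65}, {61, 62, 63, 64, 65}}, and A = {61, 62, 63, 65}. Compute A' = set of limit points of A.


A' = {61, 62, 65}

For each x ∈ X, list the open sets U ∈ τ with x ∈ U, then check whether U ∩ (A ∖ {x}) ≠ ∅ for every such U.
  x = 61: opens ∋ x are {61, 62, 64, 65}, {61, 62, 63, 64, 65}; each meets A ∖ {61}, so x IS a limit point.
  x = 62: opens ∋ x are {61, 62, 64, 65}, {61, 62, 63, 64, 65}; each meets A ∖ {62}, so x IS a limit point.
  x = 63: open {63, 64} ∋ x has {63, 64} ∩ (A ∖ {63}) = ∅, so x is NOT a limit point.
  x = 64: open {64} ∋ x has {64} ∩ (A ∖ {64}) = ∅, so x is NOT a limit point.
  x = 65: opens ∋ x are {61, 62, 64, 65}, {61, 62, 63, 64, 65}; each meets A ∖ {65}, so x IS a limit point.
Collecting: A' = {61, 62, 65}.


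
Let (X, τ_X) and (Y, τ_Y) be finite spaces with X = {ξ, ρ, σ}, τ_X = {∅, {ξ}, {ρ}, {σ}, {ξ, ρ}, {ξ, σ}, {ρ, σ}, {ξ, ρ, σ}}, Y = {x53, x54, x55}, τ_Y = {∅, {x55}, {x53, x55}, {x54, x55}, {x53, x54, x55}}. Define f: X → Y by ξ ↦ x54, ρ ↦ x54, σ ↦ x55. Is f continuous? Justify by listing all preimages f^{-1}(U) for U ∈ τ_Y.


f IS continuous.

Compute f^{-1}(U) for each U ∈ τ_Y:
  U = ∅: f^{-1}(U) = ∅ ∈ τ_X ✓.
  U = {x55}: f^{-1}(U) = {σ} ∈ τ_X ✓.
  U = {x53, x55}: f^{-1}(U) = {σ} ∈ τ_X ✓.
  U = {x54, x55}: f^{-1}(U) = {ξ, ρ, σ} ∈ τ_X ✓.
  U = {x53, x54, x55}: f^{-1}(U) = {ξ, ρ, σ} ∈ τ_X ✓.
Every preimage lies in τ_X, so f IS continuous.


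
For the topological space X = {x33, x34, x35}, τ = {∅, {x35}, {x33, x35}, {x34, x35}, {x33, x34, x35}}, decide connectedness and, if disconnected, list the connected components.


(X, τ) is connected.

Find clopen sets (U ∈ τ with X ∖ U ∈ τ):
  U = ∅, X ∖ U = {x33, x34, x35} — both open, so U is clopen.
  U = {x33, x34, x35}, X ∖ U = ∅ — both open, so U is clopen.
Only trivial clopens (∅ and X) exist, so (X, τ) is connected.
Compute connected components by grouping points that agree on all clopens:
  component: {x33, x34, x35}


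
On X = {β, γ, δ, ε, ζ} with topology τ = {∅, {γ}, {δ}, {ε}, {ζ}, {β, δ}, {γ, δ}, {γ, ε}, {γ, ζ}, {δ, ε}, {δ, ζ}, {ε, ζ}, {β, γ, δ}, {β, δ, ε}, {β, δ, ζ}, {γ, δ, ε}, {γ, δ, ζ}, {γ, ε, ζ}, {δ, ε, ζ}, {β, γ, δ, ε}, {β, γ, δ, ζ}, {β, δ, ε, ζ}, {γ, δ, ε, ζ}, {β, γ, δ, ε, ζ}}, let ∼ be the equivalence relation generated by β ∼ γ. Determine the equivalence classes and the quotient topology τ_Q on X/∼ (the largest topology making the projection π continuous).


X/∼ = {[β=γ], [δ], [ε], [ζ]}; |τ_Q| = 12.

Equivalence classes: [β=γ], [δ], [ε], [ζ].
Quotient map π: X → X/∼ sends β ↦ [β=γ], γ ↦ [β=γ], δ ↦ [δ], ε ↦ [ε], ζ ↦ [ζ].
For each subset V ⊆ X/∼, compute π^{-1}(V) ⊆ X and check whether π^{-1}(V) ∈ τ. V is open in τ_Q iff π^{-1}(V) ∈ τ.
  V = {}: π^{-1}(V) = ∅ ∈ τ ✓.
  V = {[β=γ]}: π^{-1}(V) = {β, γ} ∉ τ ✗.
  V = {[δ]}: π^{-1}(V) = {δ} ∈ τ ✓.
  V = {[β=γ], [δ]}: π^{-1}(V) = {β, γ, δ} ∈ τ ✓.
  V = {[ε]}: π^{-1}(V) = {ε} ∈ τ ✓.
  V = {[β=γ], [ε]}: π^{-1}(V) = {β, γ, ε} ∉ τ ✗.
  V = {[δ], [ε]}: π^{-1}(V) = {δ, ε} ∈ τ ✓.
  V = {[β=γ], [δ], [ε]}: π^{-1}(V) = {β, γ, δ, ε} ∈ τ ✓.
  V = {[ζ]}: π^{-1}(V) = {ζ} ∈ τ ✓.
  V = {[β=γ], [ζ]}: π^{-1}(V) = {β, γ, ζ} ∉ τ ✗.
  V = {[δ], [ζ]}: π^{-1}(V) = {δ, ζ} ∈ τ ✓.
  V = {[β=γ], [δ], [ζ]}: π^{-1}(V) = {β, γ, δ, ζ} ∈ τ ✓.
  V = {[ε], [ζ]}: π^{-1}(V) = {ε, ζ} ∈ τ ✓.
  V = {[β=γ], [ε], [ζ]}: π^{-1}(V) = {β, γ, ε, ζ} ∉ τ ✗.
  V = {[δ], [ε], [ζ]}: π^{-1}(V) = {δ, ε, ζ} ∈ τ ✓.
  V = {[β=γ], [δ], [ε], [ζ]}: π^{-1}(V) = {β, γ, δ, ε, ζ} ∈ τ ✓.
Open sets in the quotient: τ_Q = {{}, {[δ]}, {[β=γ], [δ]}, {[ε]}, {[δ], [ε]}, {[β=γ], [δ], [ε]}, {[ζ]}, {[δ], [ζ]}, {[β=γ], [δ], [ζ]}, {[ε], [ζ]}, {[δ], [ε], [ζ]}, {[β=γ], [δ], [ε], [ζ]}} (12 elements).


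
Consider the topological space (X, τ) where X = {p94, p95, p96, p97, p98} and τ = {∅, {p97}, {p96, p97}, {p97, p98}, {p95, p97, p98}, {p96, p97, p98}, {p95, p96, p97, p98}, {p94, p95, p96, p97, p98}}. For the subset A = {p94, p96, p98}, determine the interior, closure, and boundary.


int(A) = ∅, cl(A) = {p94, p95, p96, p98}, ∂A = {p94, p95, p96, p98}.

Closed sets in (X, τ) are complements of opens:
  closed(X, τ) = {∅, {p94}, {p94, p95}, {p94, p96}, {p94, p95, p96}, {p94, p95, p98}, {p94, p95, p96, p98}, {p94, p95, p96, p97, p98}}.
int(A) = ⋃ {U ∈ τ : U ⊆ A}. Opens contained in A: ∅.
Taking the union of these: int(A) = ∅.
cl(A) = ⋂ {C closed : A ⊆ C}. Closed sets containing A: {p94, p95, p96, p98}, {p94, p95, p96, p97, p98}.
Intersecting these: cl(A) = {p94, p95, p96, p98}.
∂A = cl(A) ∖ int(A) = {p94, p95, p96, p98} ∖ ∅ = {p94, p95, p96, p98}.


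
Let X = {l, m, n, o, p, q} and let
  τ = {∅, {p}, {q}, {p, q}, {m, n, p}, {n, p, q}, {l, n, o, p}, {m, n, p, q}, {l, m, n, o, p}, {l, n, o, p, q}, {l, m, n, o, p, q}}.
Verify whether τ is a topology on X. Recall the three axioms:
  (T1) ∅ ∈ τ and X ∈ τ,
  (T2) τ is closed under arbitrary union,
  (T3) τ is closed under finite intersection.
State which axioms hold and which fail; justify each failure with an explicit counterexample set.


τ is NOT a topology on X.

Axiom (T1): ∅ ∈ τ? Yes; X ∈ τ? Yes.
Axiom (T2/T3): check pairwise unions and intersections of members of τ.
Counterexample for (T3): {m, n, p} ∩ {n, p, q} = {n, p} ∉ τ. Therefore τ is NOT a topology.


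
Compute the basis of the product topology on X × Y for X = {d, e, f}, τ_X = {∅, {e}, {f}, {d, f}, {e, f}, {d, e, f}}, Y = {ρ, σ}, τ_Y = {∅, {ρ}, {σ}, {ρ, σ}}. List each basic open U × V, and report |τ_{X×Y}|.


Basis B = {∅ × ∅, {e} × {ρ}, {e} × {σ}, {f} × {ρ}, {f} × {σ}, {d, f} × {ρ}, {d, f} × {σ}, {e} × {ρ, σ}, {e, f} × {ρ}, {e, f} × {σ}, {f} × {ρ, σ}, {d, e, f} × {ρ}, {d, e, f} × {σ}, {d, f} × {ρ, σ}, {e, f} × {ρ, σ}, {d, e, f} × {ρ, σ}}; |τ_{X×Y}| = 36.

Enumerate products U × V with U ∈ τ_X, V ∈ τ_Y (deduplicated):
  ∅ × ∅ = {} (∅)
  {e} × {ρ} = {(e,ρ)}
  {e} × {σ} = {(e,σ)}
  {f} × {ρ} = {(f,ρ)}
  {f} × {σ} = {(f,σ)}
  {d, f} × {ρ} = {(d,ρ), (f,ρ)}
  {d, f} × {σ} = {(d,σ), (f,σ)}
  {e} × {ρ, σ} = {(e,ρ), (e,σ)}
  {e, f} × {ρ} = {(e,ρ), (f,ρ)}
  {e, f} × {σ} = {(e,σ), (f,σ)}
  {f} × {ρ, σ} = {(f,ρ), (f,σ)}
  {d, e, f} × {ρ} = {(d,ρ), (e,ρ), (f,ρ)}
  {d, e, f} × {σ} = {(d,σ), (e,σ), (f,σ)}
  {d, f} × {ρ, σ} = {(d,ρ), (d,σ), (f,ρ), (f,σ)}
  {e, f} × {ρ, σ} = {(e,ρ), (e,σ), (f,ρ), (f,σ)}
  {d, e, f} × {ρ, σ} = {(d,ρ), (d,σ), (e,ρ), (e,σ), (f,ρ), (f,σ)}
These 16 distinct sets form the basis B.
Close under arbitrary unions to get τ_{X×Y}; counting gives |τ_{X×Y}| = 36.


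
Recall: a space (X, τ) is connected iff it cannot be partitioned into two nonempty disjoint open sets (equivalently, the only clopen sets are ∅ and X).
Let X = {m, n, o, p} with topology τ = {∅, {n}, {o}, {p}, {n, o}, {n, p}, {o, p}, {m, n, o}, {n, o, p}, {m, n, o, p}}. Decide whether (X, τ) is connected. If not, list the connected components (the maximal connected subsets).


(X, τ) is disconnected; components = [{p}, {m, n, o}].

Find clopen sets (U ∈ τ with X ∖ U ∈ τ):
  U = ∅, X ∖ U = {m, n, o, p} — both open, so U is clopen.
  U = {p}, X ∖ U = {m, n, o} — both open, so U is clopen.
  U = {m, n, o}, X ∖ U = {p} — both open, so U is clopen.
  U = {m, n, o, p}, X ∖ U = ∅ — both open, so U is clopen.
Nontrivial clopen(s) exist: e.g. {p}. So (X, τ) is disconnected.
Compute connected components by grouping points that agree on all clopens:
  component: {p}
  component: {m, n, o}


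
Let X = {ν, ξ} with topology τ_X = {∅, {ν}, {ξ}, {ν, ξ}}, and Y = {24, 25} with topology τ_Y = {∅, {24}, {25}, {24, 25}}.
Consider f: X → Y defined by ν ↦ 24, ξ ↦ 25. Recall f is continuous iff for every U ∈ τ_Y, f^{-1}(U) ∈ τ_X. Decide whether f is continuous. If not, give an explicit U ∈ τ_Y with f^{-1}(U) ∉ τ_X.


f IS continuous.

Compute f^{-1}(U) for each U ∈ τ_Y:
  U = ∅: f^{-1}(U) = ∅ ∈ τ_X ✓.
  U = {24}: f^{-1}(U) = {ν} ∈ τ_X ✓.
  U = {25}: f^{-1}(U) = {ξ} ∈ τ_X ✓.
  U = {24, 25}: f^{-1}(U) = {ν, ξ} ∈ τ_X ✓.
Every preimage lies in τ_X, so f IS continuous.


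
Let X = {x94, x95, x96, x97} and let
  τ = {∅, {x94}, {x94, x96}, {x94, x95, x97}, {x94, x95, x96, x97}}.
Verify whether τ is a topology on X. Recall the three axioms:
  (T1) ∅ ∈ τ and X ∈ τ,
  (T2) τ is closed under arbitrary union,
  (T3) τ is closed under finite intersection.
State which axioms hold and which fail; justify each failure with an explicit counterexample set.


τ IS a topology on X.

Axiom (T1): ∅ ∈ τ? Yes; X ∈ τ? Yes.
Axiom (T2/T3): check pairwise unions and intersections of members of τ.
All pairwise intersections and unions checked — each lies in τ. Therefore τ satisfies (T1), (T2), (T3): it IS a topology on X.


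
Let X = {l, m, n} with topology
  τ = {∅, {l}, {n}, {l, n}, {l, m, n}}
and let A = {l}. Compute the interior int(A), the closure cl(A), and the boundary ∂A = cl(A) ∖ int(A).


int(A) = {l}, cl(A) = {l, m}, ∂A = {m}.

Closed sets in (X, τ) are complements of opens:
  closed(X, τ) = {∅, {m}, {l, m}, {m, n}, {l, m, n}}.
int(A) = ⋃ {U ∈ τ : U ⊆ A}. Opens contained in A: ∅, {l}.
Taking the union of these: int(A) = {l}.
cl(A) = ⋂ {C closed : A ⊆ C}. Closed sets containing A: {l, m}, {l, m, n}.
Intersecting these: cl(A) = {l, m}.
∂A = cl(A) ∖ int(A) = {l, m} ∖ {l} = {m}.


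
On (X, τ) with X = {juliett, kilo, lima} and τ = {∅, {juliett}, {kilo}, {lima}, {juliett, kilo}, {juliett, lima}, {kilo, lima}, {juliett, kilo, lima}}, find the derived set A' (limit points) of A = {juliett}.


A' = ∅

For each x ∈ X, list the open sets U ∈ τ with x ∈ U, then check whether U ∩ (A ∖ {x}) ≠ ∅ for every such U.
  x = juliett: open {juliett} ∋ x has {juliett} ∩ (A ∖ {juliett}) = ∅, so x is NOT a limit point.
  x = kilo: open {kilo} ∋ x has {kilo} ∩ (A ∖ {kilo}) = ∅, so x is NOT a limit point.
  x = lima: open {lima} ∋ x has {lima} ∩ (A ∖ {lima}) = ∅, so x is NOT a limit point.
Collecting: A' = ∅.


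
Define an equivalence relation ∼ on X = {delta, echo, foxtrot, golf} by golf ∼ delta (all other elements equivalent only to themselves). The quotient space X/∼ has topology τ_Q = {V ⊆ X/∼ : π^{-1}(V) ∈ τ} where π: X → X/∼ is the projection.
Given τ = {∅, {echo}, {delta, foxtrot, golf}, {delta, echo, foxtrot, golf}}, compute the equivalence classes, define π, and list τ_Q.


X/∼ = {[delta=golf], [echo], [foxtrot]}; |τ_Q| = 4.

Equivalence classes: [delta=golf], [echo], [foxtrot].
Quotient map π: X → X/∼ sends delta ↦ [delta=golf], echo ↦ [echo], foxtrot ↦ [foxtrot], golf ↦ [delta=golf].
For each subset V ⊆ X/∼, compute π^{-1}(V) ⊆ X and check whether π^{-1}(V) ∈ τ. V is open in τ_Q iff π^{-1}(V) ∈ τ.
  V = {}: π^{-1}(V) = ∅ ∈ τ ✓.
  V = {[delta=golf]}: π^{-1}(V) = {delta, golf} ∉ τ ✗.
  V = {[echo]}: π^{-1}(V) = {echo} ∈ τ ✓.
  V = {[delta=golf], [echo]}: π^{-1}(V) = {delta, echo, golf} ∉ τ ✗.
  V = {[foxtrot]}: π^{-1}(V) = {foxtrot} ∉ τ ✗.
  V = {[delta=golf], [foxtrot]}: π^{-1}(V) = {delta, foxtrot, golf} ∈ τ ✓.
  V = {[echo], [foxtrot]}: π^{-1}(V) = {echo, foxtrot} ∉ τ ✗.
  V = {[delta=golf], [echo], [foxtrot]}: π^{-1}(V) = {delta, echo, foxtrot, golf} ∈ τ ✓.
Open sets in the quotient: τ_Q = {{}, {[echo]}, {[delta=golf], [foxtrot]}, {[delta=golf], [echo], [foxtrot]}} (4 elements).


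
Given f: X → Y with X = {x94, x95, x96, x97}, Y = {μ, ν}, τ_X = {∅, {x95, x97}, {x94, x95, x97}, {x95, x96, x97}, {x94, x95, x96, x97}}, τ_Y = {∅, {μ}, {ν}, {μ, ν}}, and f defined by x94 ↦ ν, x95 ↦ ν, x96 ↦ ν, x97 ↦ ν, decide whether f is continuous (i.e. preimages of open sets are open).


f IS continuous.

Compute f^{-1}(U) for each U ∈ τ_Y:
  U = ∅: f^{-1}(U) = ∅ ∈ τ_X ✓.
  U = {μ}: f^{-1}(U) = ∅ ∈ τ_X ✓.
  U = {ν}: f^{-1}(U) = {x94, x95, x96, x97} ∈ τ_X ✓.
  U = {μ, ν}: f^{-1}(U) = {x94, x95, x96, x97} ∈ τ_X ✓.
Every preimage lies in τ_X, so f IS continuous.


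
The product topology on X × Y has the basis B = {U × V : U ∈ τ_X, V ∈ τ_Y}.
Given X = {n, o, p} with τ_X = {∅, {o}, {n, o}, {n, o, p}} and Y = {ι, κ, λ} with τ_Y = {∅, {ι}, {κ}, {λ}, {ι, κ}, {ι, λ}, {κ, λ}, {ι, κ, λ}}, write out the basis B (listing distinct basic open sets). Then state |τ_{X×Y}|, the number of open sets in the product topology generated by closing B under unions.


Basis B = {∅ × ∅, {o} × {ι}, {o} × {κ}, {o} × {λ}, {n, o} × {ι}, {n, o} × {κ}, {n, o} × {λ}, {o} × {ι, κ}, {o} × {ι, λ}, {o} × {κ, λ}, {n, o, p} × {ι}, {n, o, p} × {κ}, {n, o, p} × {λ}, {o} × {ι, κ, λ}, {n, o} × {ι, κ}, {n, o} × {ι, λ}, {n, o} × {κ, λ}, {n, o} × {ι, κ, λ}, {n, o, p} × {ι, κ}, {n, o, p} × {ι, λ}, {n, o, p} × {κ, λ}, {n, o, p} × {ι, κ, λ}}; |τ_{X×Y}| = 64.

Enumerate products U × V with U ∈ τ_X, V ∈ τ_Y (deduplicated):
  ∅ × ∅ = {} (∅)
  {o} × {ι} = {(o,ι)}
  {o} × {κ} = {(o,κ)}
  {o} × {λ} = {(o,λ)}
  {n, o} × {ι} = {(n,ι), (o,ι)}
  {n, o} × {κ} = {(n,κ), (o,κ)}
  {n, o} × {λ} = {(n,λ), (o,λ)}
  {o} × {ι, κ} = {(o,ι), (o,κ)}
  {o} × {ι, λ} = {(o,ι), (o,λ)}
  {o} × {κ, λ} = {(o,κ), (o,λ)}
  {n, o, p} × {ι} = {(n,ι), (o,ι), (p,ι)}
  {n, o, p} × {κ} = {(n,κ), (o,κ), (p,κ)}
  {n, o, p} × {λ} = {(n,λ), (o,λ), (p,λ)}
  {o} × {ι, κ, λ} = {(o,ι), (o,κ), (o,λ)}
  {n, o} × {ι, κ} = {(n,ι), (n,κ), (o,ι), (o,κ)}
  {n, o} × {ι, λ} = {(n,ι), (n,λ), (o,ι), (o,λ)}
  {n, o} × {κ, λ} = {(n,κ), (n,λ), (o,κ), (o,λ)}
  {n, o} × {ι, κ, λ} = {(n,ι), (n,κ), (n,λ), (o,ι), (o,κ), (o,λ)}
  {n, o, p} × {ι, κ} = {(n,ι), (n,κ), (o,ι), (o,κ), (p,ι), (p,κ)}
  {n, o, p} × {ι, λ} = {(n,ι), (n,λ), (o,ι), (o,λ), (p,ι), (p,λ)}
  {n, o, p} × {κ, λ} = {(n,κ), (n,λ), (o,κ), (o,λ), (p,κ), (p,λ)}
  {n, o, p} × {ι, κ, λ} = {(n,ι), (n,κ), (n,λ), (o,ι), (o,κ), (o,λ), (p,ι), (p,κ), (p,λ)}
These 22 distinct sets form the basis B.
Close under arbitrary unions to get τ_{X×Y}; counting gives |τ_{X×Y}| = 64.


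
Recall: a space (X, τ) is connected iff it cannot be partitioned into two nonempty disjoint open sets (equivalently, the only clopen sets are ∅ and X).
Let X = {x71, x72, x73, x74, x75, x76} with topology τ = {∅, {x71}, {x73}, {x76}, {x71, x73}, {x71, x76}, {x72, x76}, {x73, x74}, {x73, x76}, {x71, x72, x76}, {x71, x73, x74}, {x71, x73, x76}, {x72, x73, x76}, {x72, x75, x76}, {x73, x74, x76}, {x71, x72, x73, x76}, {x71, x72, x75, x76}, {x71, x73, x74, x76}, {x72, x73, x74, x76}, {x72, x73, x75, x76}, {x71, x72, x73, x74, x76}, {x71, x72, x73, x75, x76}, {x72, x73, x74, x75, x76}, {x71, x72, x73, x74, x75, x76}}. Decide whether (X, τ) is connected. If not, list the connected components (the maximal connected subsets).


(X, τ) is disconnected; components = [{x71}, {x73, x74}, {x72, x75, x76}].

Find clopen sets (U ∈ τ with X ∖ U ∈ τ):
  U = ∅, X ∖ U = {x71, x72, x73, x74, x75, x76} — both open, so U is clopen.
  U = {x71}, X ∖ U = {x72, x73, x74, x75, x76} — both open, so U is clopen.
  U = {x73, x74}, X ∖ U = {x71, x72, x75, x76} — both open, so U is clopen.
  U = {x71, x73, x74}, X ∖ U = {x72, x75, x76} — both open, so U is clopen.
  U = {x72, x75, x76}, X ∖ U = {x71, x73, x74} — both open, so U is clopen.
  U = {x71, x72, x75, x76}, X ∖ U = {x73, x74} — both open, so U is clopen.
  U = {x72, x73, x74, x75, x76}, X ∖ U = {x71} — both open, so U is clopen.
  U = {x71, x72, x73, x74, x75, x76}, X ∖ U = ∅ — both open, so U is clopen.
Nontrivial clopen(s) exist: e.g. {x72, x75, x76}. So (X, τ) is disconnected.
Compute connected components by grouping points that agree on all clopens:
  component: {x71}
  component: {x73, x74}
  component: {x72, x75, x76}


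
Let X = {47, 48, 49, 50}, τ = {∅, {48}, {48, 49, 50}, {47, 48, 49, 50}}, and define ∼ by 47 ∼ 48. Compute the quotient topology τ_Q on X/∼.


X/∼ = {[47=48], [49], [50]}; |τ_Q| = 2.

Equivalence classes: [47=48], [49], [50].
Quotient map π: X → X/∼ sends 47 ↦ [47=48], 48 ↦ [47=48], 49 ↦ [49], 50 ↦ [50].
For each subset V ⊆ X/∼, compute π^{-1}(V) ⊆ X and check whether π^{-1}(V) ∈ τ. V is open in τ_Q iff π^{-1}(V) ∈ τ.
  V = {}: π^{-1}(V) = ∅ ∈ τ ✓.
  V = {[47=48]}: π^{-1}(V) = {47, 48} ∉ τ ✗.
  V = {[49]}: π^{-1}(V) = {49} ∉ τ ✗.
  V = {[47=48], [49]}: π^{-1}(V) = {47, 48, 49} ∉ τ ✗.
  V = {[50]}: π^{-1}(V) = {50} ∉ τ ✗.
  V = {[47=48], [50]}: π^{-1}(V) = {47, 48, 50} ∉ τ ✗.
  V = {[49], [50]}: π^{-1}(V) = {49, 50} ∉ τ ✗.
  V = {[47=48], [49], [50]}: π^{-1}(V) = {47, 48, 49, 50} ∈ τ ✓.
Open sets in the quotient: τ_Q = {{}, {[47=48], [49], [50]}} (2 elements).


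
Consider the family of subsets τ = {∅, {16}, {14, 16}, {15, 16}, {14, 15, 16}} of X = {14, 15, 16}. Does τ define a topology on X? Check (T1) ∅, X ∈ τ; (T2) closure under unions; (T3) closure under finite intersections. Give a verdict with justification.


τ IS a topology on X.

Axiom (T1): ∅ ∈ τ? Yes; X ∈ τ? Yes.
Axiom (T2/T3): check pairwise unions and intersections of members of τ.
All pairwise intersections and unions checked — each lies in τ. Therefore τ satisfies (T1), (T2), (T3): it IS a topology on X.


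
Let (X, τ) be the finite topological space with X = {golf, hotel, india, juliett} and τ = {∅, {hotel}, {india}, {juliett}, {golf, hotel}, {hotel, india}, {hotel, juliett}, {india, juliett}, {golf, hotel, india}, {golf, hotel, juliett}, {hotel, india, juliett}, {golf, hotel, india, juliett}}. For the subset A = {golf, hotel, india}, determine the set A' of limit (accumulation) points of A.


A' = {golf}

For each x ∈ X, list the open sets U ∈ τ with x ∈ U, then check whether U ∩ (A ∖ {x}) ≠ ∅ for every such U.
  x = golf: opens ∋ x are {golf, hotel}, {golf, hotel, india}, {golf, hotel, juliett}, {golf, hotel, india, juliett}; each meets A ∖ {golf}, so x IS a limit point.
  x = hotel: open {hotel} ∋ x has {hotel} ∩ (A ∖ {hotel}) = ∅, so x is NOT a limit point.
  x = india: open {india} ∋ x has {india} ∩ (A ∖ {india}) = ∅, so x is NOT a limit point.
  x = juliett: open {juliett} ∋ x has {juliett} ∩ (A ∖ {juliett}) = ∅, so x is NOT a limit point.
Collecting: A' = {golf}.


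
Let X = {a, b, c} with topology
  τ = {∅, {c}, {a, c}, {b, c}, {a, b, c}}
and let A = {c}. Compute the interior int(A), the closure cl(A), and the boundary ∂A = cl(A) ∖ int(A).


int(A) = {c}, cl(A) = {a, b, c}, ∂A = {a, b}.

Closed sets in (X, τ) are complements of opens:
  closed(X, τ) = {∅, {a}, {b}, {a, b}, {a, b, c}}.
int(A) = ⋃ {U ∈ τ : U ⊆ A}. Opens contained in A: ∅, {c}.
Taking the union of these: int(A) = {c}.
cl(A) = ⋂ {C closed : A ⊆ C}. Closed sets containing A: {a, b, c}.
Intersecting these: cl(A) = {a, b, c}.
∂A = cl(A) ∖ int(A) = {a, b, c} ∖ {c} = {a, b}.


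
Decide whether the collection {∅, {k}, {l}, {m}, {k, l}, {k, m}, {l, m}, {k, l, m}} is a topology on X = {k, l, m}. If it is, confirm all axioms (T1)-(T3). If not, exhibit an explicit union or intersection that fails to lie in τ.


τ IS a topology on X.

Axiom (T1): ∅ ∈ τ? Yes; X ∈ τ? Yes.
Axiom (T2/T3): check pairwise unions and intersections of members of τ.
All pairwise intersections and unions checked — each lies in τ. Therefore τ satisfies (T1), (T2), (T3): it IS a topology on X.


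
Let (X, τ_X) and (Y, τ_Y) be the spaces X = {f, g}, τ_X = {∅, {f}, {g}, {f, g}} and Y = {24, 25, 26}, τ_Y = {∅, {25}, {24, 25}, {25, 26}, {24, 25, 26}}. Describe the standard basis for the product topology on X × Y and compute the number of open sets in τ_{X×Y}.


Basis B = {∅ × ∅, {f} × {25}, {g} × {25}, {f} × {24, 25}, {f} × {25, 26}, {f, g} × {25}, {g} × {24, 25}, {g} × {25, 26}, {f} × {24, 25, 26}, {g} × {24, 25, 26}, {f, g} × {24, 25}, {f, g} × {25, 26}, {f, g} × {24, 25, 26}}; |τ_{X×Y}| = 25.

Enumerate products U × V with U ∈ τ_X, V ∈ τ_Y (deduplicated):
  ∅ × ∅ = {} (∅)
  {f} × {25} = {(f,25)}
  {g} × {25} = {(g,25)}
  {f} × {24, 25} = {(f,24), (f,25)}
  {f} × {25, 26} = {(f,25), (f,26)}
  {f, g} × {25} = {(f,25), (g,25)}
  {g} × {24, 25} = {(g,24), (g,25)}
  {g} × {25, 26} = {(g,25), (g,26)}
  {f} × {24, 25, 26} = {(f,24), (f,25), (f,26)}
  {g} × {24, 25, 26} = {(g,24), (g,25), (g,26)}
  {f, g} × {24, 25} = {(f,24), (f,25), (g,24), (g,25)}
  {f, g} × {25, 26} = {(f,25), (f,26), (g,25), (g,26)}
  {f, g} × {24, 25, 26} = {(f,24), (f,25), (f,26), (g,24), (g,25), (g,26)}
These 13 distinct sets form the basis B.
Close under arbitrary unions to get τ_{X×Y}; counting gives |τ_{X×Y}| = 25.


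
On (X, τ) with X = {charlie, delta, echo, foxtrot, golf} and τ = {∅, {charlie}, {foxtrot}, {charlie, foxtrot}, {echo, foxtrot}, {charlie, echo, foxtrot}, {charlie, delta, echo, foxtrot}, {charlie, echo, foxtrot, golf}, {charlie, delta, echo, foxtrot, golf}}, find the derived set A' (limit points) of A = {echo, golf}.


A' = {delta, golf}

For each x ∈ X, list the open sets U ∈ τ with x ∈ U, then check whether U ∩ (A ∖ {x}) ≠ ∅ for every such U.
  x = charlie: open {charlie} ∋ x has {charlie} ∩ (A ∖ {charlie}) = ∅, so x is NOT a limit point.
  x = delta: opens ∋ x are {charlie, delta, echo, foxtrot}, {charlie, delta, echo, foxtrot, golf}; each meets A ∖ {delta}, so x IS a limit point.
  x = echo: open {echo, foxtrot} ∋ x has {echo, foxtrot} ∩ (A ∖ {echo}) = ∅, so x is NOT a limit point.
  x = foxtrot: open {foxtrot} ∋ x has {foxtrot} ∩ (A ∖ {foxtrot}) = ∅, so x is NOT a limit point.
  x = golf: opens ∋ x are {charlie, echo, foxtrot, golf}, {charlie, delta, echo, foxtrot, golf}; each meets A ∖ {golf}, so x IS a limit point.
Collecting: A' = {delta, golf}.


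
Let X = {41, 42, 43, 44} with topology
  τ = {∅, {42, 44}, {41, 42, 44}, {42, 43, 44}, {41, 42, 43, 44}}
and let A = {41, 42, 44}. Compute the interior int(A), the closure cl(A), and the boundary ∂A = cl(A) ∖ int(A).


int(A) = {41, 42, 44}, cl(A) = {41, 42, 43, 44}, ∂A = {43}.

Closed sets in (X, τ) are complements of opens:
  closed(X, τ) = {∅, {41}, {43}, {41, 43}, {41, 42, 43, 44}}.
int(A) = ⋃ {U ∈ τ : U ⊆ A}. Opens contained in A: ∅, {42, 44}, {41, 42, 44}.
Taking the union of these: int(A) = {41, 42, 44}.
cl(A) = ⋂ {C closed : A ⊆ C}. Closed sets containing A: {41, 42, 43, 44}.
Intersecting these: cl(A) = {41, 42, 43, 44}.
∂A = cl(A) ∖ int(A) = {41, 42, 43, 44} ∖ {41, 42, 44} = {43}.


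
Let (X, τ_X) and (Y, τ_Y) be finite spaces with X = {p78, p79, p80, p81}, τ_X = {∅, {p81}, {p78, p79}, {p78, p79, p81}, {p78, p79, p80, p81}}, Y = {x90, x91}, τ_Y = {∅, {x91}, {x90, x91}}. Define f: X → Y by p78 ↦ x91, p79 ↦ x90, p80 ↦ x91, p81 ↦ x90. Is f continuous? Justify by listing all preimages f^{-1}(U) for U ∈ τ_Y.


f is NOT continuous.

Compute f^{-1}(U) for each U ∈ τ_Y:
  U = ∅: f^{-1}(U) = ∅ ∈ τ_X ✓.
  U = {x91}: f^{-1}(U) = {p78, p80} ∉ τ_X ✗.
  U = {x90, x91}: f^{-1}(U) = {p78, p79, p80, p81} ∈ τ_X ✓.
Found U = {x91} with f^{-1}(U) = {p78, p80} not in τ_X. Therefore f is NOT continuous.


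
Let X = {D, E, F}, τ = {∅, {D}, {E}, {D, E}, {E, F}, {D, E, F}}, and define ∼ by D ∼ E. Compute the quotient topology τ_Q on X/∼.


X/∼ = {[D=E], [F]}; |τ_Q| = 3.

Equivalence classes: [D=E], [F].
Quotient map π: X → X/∼ sends D ↦ [D=E], E ↦ [D=E], F ↦ [F].
For each subset V ⊆ X/∼, compute π^{-1}(V) ⊆ X and check whether π^{-1}(V) ∈ τ. V is open in τ_Q iff π^{-1}(V) ∈ τ.
  V = {}: π^{-1}(V) = ∅ ∈ τ ✓.
  V = {[D=E]}: π^{-1}(V) = {D, E} ∈ τ ✓.
  V = {[F]}: π^{-1}(V) = {F} ∉ τ ✗.
  V = {[D=E], [F]}: π^{-1}(V) = {D, E, F} ∈ τ ✓.
Open sets in the quotient: τ_Q = {{}, {[D=E]}, {[D=E], [F]}} (3 elements).


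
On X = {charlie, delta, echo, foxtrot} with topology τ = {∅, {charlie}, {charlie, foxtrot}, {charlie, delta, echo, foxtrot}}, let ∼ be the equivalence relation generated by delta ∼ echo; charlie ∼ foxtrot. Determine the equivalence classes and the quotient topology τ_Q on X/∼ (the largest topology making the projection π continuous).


X/∼ = {[charlie=foxtrot], [delta=echo]}; |τ_Q| = 3.

Equivalence classes: [charlie=foxtrot], [delta=echo].
Quotient map π: X → X/∼ sends charlie ↦ [charlie=foxtrot], delta ↦ [delta=echo], echo ↦ [delta=echo], foxtrot ↦ [charlie=foxtrot].
For each subset V ⊆ X/∼, compute π^{-1}(V) ⊆ X and check whether π^{-1}(V) ∈ τ. V is open in τ_Q iff π^{-1}(V) ∈ τ.
  V = {}: π^{-1}(V) = ∅ ∈ τ ✓.
  V = {[charlie=foxtrot]}: π^{-1}(V) = {charlie, foxtrot} ∈ τ ✓.
  V = {[delta=echo]}: π^{-1}(V) = {delta, echo} ∉ τ ✗.
  V = {[charlie=foxtrot], [delta=echo]}: π^{-1}(V) = {charlie, delta, echo, foxtrot} ∈ τ ✓.
Open sets in the quotient: τ_Q = {{}, {[charlie=foxtrot]}, {[charlie=foxtrot], [delta=echo]}} (3 elements).


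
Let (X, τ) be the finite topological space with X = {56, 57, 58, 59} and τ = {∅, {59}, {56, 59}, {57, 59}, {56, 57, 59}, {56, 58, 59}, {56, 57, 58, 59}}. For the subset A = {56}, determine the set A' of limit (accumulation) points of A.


A' = {58}

For each x ∈ X, list the open sets U ∈ τ with x ∈ U, then check whether U ∩ (A ∖ {x}) ≠ ∅ for every such U.
  x = 56: open {56, 59} ∋ x has {56, 59} ∩ (A ∖ {56}) = ∅, so x is NOT a limit point.
  x = 57: open {57, 59} ∋ x has {57, 59} ∩ (A ∖ {57}) = ∅, so x is NOT a limit point.
  x = 58: opens ∋ x are {56, 58, 59}, {56, 57, 58, 59}; each meets A ∖ {58}, so x IS a limit point.
  x = 59: open {59} ∋ x has {59} ∩ (A ∖ {59}) = ∅, so x is NOT a limit point.
Collecting: A' = {58}.


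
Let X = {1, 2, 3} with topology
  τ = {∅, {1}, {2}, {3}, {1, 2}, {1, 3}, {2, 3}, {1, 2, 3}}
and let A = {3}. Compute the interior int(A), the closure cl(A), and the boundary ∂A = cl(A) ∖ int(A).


int(A) = {3}, cl(A) = {3}, ∂A = ∅.

Closed sets in (X, τ) are complements of opens:
  closed(X, τ) = {∅, {1}, {2}, {3}, {1, 2}, {1, 3}, {2, 3}, {1, 2, 3}}.
int(A) = ⋃ {U ∈ τ : U ⊆ A}. Opens contained in A: ∅, {3}.
Taking the union of these: int(A) = {3}.
cl(A) = ⋂ {C closed : A ⊆ C}. Closed sets containing A: {3}, {1, 3}, {2, 3}, {1, 2, 3}.
Intersecting these: cl(A) = {3}.
∂A = cl(A) ∖ int(A) = {3} ∖ {3} = ∅.


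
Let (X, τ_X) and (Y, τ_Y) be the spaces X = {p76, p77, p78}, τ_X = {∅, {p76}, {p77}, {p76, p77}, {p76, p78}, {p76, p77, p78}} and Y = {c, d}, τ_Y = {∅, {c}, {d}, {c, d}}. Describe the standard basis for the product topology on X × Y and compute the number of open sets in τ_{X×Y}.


Basis B = {∅ × ∅, {p76} × {c}, {p76} × {d}, {p77} × {c}, {p77} × {d}, {p76} × {c, d}, {p76, p77} × {c}, {p76, p78} × {c}, {p76, p77} × {d}, {p76, p78} × {d}, {p77} × {c, d}, {p76, p77, p78} × {c}, {p76, p77, p78} × {d}, {p76, p77} × {c, d}, {p76, p78} × {c, d}, {p76, p77, p78} × {c, d}}; |τ_{X×Y}| = 36.

Enumerate products U × V with U ∈ τ_X, V ∈ τ_Y (deduplicated):
  ∅ × ∅ = {} (∅)
  {p76} × {c} = {(p76,c)}
  {p76} × {d} = {(p76,d)}
  {p77} × {c} = {(p77,c)}
  {p77} × {d} = {(p77,d)}
  {p76} × {c, d} = {(p76,c), (p76,d)}
  {p76, p77} × {c} = {(p76,c), (p77,c)}
  {p76, p78} × {c} = {(p76,c), (p78,c)}
  {p76, p77} × {d} = {(p76,d), (p77,d)}
  {p76, p78} × {d} = {(p76,d), (p78,d)}
  {p77} × {c, d} = {(p77,c), (p77,d)}
  {p76, p77, p78} × {c} = {(p76,c), (p77,c), (p78,c)}
  {p76, p77, p78} × {d} = {(p76,d), (p77,d), (p78,d)}
  {p76, p77} × {c, d} = {(p76,c), (p76,d), (p77,c), (p77,d)}
  {p76, p78} × {c, d} = {(p76,c), (p76,d), (p78,c), (p78,d)}
  {p76, p77, p78} × {c, d} = {(p76,c), (p76,d), (p77,c), (p77,d), (p78,c), (p78,d)}
These 16 distinct sets form the basis B.
Close under arbitrary unions to get τ_{X×Y}; counting gives |τ_{X×Y}| = 36.


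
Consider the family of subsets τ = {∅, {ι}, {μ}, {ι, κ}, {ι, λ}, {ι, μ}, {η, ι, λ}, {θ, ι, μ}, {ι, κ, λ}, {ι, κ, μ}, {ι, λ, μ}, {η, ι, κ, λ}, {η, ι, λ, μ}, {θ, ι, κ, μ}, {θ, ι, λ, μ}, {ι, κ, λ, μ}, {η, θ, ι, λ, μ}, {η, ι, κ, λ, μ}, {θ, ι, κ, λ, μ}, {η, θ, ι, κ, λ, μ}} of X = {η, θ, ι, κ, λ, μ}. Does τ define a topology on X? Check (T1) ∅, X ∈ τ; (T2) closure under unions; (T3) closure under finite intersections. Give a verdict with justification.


τ IS a topology on X.

Axiom (T1): ∅ ∈ τ? Yes; X ∈ τ? Yes.
Axiom (T2/T3): check pairwise unions and intersections of members of τ.
All pairwise intersections and unions checked — each lies in τ. Therefore τ satisfies (T1), (T2), (T3): it IS a topology on X.


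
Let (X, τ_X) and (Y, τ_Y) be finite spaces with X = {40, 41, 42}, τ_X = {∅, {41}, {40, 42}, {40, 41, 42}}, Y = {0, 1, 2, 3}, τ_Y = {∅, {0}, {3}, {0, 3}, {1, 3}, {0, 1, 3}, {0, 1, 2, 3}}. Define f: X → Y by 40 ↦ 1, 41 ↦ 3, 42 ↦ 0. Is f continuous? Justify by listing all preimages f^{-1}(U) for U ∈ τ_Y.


f is NOT continuous.

Compute f^{-1}(U) for each U ∈ τ_Y:
  U = ∅: f^{-1}(U) = ∅ ∈ τ_X ✓.
  U = {0}: f^{-1}(U) = {42} ∉ τ_X ✗.
  U = {3}: f^{-1}(U) = {41} ∈ τ_X ✓.
  U = {0, 3}: f^{-1}(U) = {41, 42} ∉ τ_X ✗.
  U = {1, 3}: f^{-1}(U) = {40, 41} ∉ τ_X ✗.
  U = {0, 1, 3}: f^{-1}(U) = {40, 41, 42} ∈ τ_X ✓.
  U = {0, 1, 2, 3}: f^{-1}(U) = {40, 41, 42} ∈ τ_X ✓.
Found U = {0} with f^{-1}(U) = {42} not in τ_X. Therefore f is NOT continuous.


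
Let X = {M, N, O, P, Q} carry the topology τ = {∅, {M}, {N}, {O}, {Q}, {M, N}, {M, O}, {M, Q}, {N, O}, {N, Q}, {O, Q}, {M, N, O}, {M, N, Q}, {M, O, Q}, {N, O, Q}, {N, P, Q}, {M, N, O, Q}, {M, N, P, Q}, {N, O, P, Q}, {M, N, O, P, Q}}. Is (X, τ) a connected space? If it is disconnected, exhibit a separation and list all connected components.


(X, τ) is disconnected; components = [{M}, {O}, {N, P, Q}].

Find clopen sets (U ∈ τ with X ∖ U ∈ τ):
  U = ∅, X ∖ U = {M, N, O, P, Q} — both open, so U is clopen.
  U = {M}, X ∖ U = {N, O, P, Q} — both open, so U is clopen.
  U = {O}, X ∖ U = {M, N, P, Q} — both open, so U is clopen.
  U = {M, O}, X ∖ U = {N, P, Q} — both open, so U is clopen.
  U = {N, P, Q}, X ∖ U = {M, O} — both open, so U is clopen.
  U = {M, N, P, Q}, X ∖ U = {O} — both open, so U is clopen.
  U = {N, O, P, Q}, X ∖ U = {M} — both open, so U is clopen.
  U = {M, N, O, P, Q}, X ∖ U = ∅ — both open, so U is clopen.
Nontrivial clopen(s) exist: e.g. {N, P, Q}. So (X, τ) is disconnected.
Compute connected components by grouping points that agree on all clopens:
  component: {M}
  component: {O}
  component: {N, P, Q}
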